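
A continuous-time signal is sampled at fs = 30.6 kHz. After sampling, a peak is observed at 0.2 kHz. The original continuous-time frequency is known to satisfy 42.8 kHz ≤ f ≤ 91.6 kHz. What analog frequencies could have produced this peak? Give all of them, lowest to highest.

Frequencies that alias to 0.2 kHz are k·fs ± 0.2 kHz for integer k ≥ 0.
k=0: 0.2 kHz.
k=1: 30.4 kHz, 30.8 kHz.
k=2: 61 kHz, 61.4 kHz.
k=3: 91.6 kHz, 92 kHz.
k=4: 122.2 kHz, 122.6 kHz.
Within [42.8 kHz, 91.6 kHz]: 61 kHz, 61.4 kHz, 91.6 kHz.

61 kHz, 61.4 kHz, 91.6 kHz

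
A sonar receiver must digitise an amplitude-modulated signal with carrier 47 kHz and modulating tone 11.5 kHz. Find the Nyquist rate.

AM sidebands sit at fc ± fm = 35.5 kHz and 58.5 kHz.
Highest-frequency component: 58.5 kHz.
Nyquist rate = 2 × 58.5 kHz = 117 kHz.

117 kHz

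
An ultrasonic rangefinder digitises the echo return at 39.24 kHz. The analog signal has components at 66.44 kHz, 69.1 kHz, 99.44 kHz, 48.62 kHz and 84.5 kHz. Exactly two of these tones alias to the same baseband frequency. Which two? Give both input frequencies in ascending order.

48.62 kHz, 69.1 kHz

fs/2 = 19.62 kHz.
66.44 kHz mod fs = 27.2 kHz.
27.2 kHz > fs/2 = 19.62 kHz, folds to fs − 27.2 kHz = 12.04 kHz.
69.1 kHz mod fs = 29.86 kHz.
29.86 kHz > fs/2 = 19.62 kHz, folds to fs − 29.86 kHz = 9.38 kHz.
99.44 kHz mod fs = 20.96 kHz.
20.96 kHz > fs/2 = 19.62 kHz, folds to fs − 20.96 kHz = 18.28 kHz.
48.62 kHz mod fs = 9.38 kHz.
9.38 kHz ≤ fs/2 = 19.62 kHz, appears at 9.38 kHz.
84.5 kHz mod fs = 6.02 kHz.
6.02 kHz ≤ fs/2 = 19.62 kHz, appears at 6.02 kHz.
48.62 kHz and 69.1 kHz both map to 9.38 kHz.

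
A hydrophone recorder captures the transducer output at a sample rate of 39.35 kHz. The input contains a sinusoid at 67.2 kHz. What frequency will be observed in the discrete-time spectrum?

67.2 kHz mod fs = 27.85 kHz.
27.85 kHz > fs/2 = 19.675 kHz, folds to fs − 27.85 kHz = 11.5 kHz.

11.5 kHz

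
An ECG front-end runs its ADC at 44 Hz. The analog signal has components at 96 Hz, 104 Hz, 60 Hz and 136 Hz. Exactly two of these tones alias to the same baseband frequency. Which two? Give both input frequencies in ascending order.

fs/2 = 22 Hz.
96 Hz mod fs = 8 Hz.
8 Hz ≤ fs/2 = 22 Hz, appears at 8 Hz.
104 Hz mod fs = 16 Hz.
16 Hz ≤ fs/2 = 22 Hz, appears at 16 Hz.
60 Hz mod fs = 16 Hz.
16 Hz ≤ fs/2 = 22 Hz, appears at 16 Hz.
136 Hz mod fs = 4 Hz.
4 Hz ≤ fs/2 = 22 Hz, appears at 4 Hz.
60 Hz and 104 Hz both map to 16 Hz.

60 Hz, 104 Hz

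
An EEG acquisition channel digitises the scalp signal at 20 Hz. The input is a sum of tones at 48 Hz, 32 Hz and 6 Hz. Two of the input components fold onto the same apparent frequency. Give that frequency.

fs/2 = 10 Hz.
48 Hz mod fs = 8 Hz.
8 Hz ≤ fs/2 = 10 Hz, appears at 8 Hz.
32 Hz mod fs = 12 Hz.
12 Hz > fs/2 = 10 Hz, folds to fs − 12 Hz = 8 Hz.
6 Hz ≤ fs/2 = 10 Hz, passes unchanged.
32 Hz and 48 Hz both map to 8 Hz.

8 Hz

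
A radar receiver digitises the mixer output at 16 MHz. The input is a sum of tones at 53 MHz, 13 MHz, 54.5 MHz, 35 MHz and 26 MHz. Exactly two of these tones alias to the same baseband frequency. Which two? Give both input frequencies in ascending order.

13 MHz, 35 MHz

fs/2 = 8 MHz.
53 MHz mod fs = 5 MHz.
5 MHz ≤ fs/2 = 8 MHz, appears at 5 MHz.
13 MHz > fs/2 = 8 MHz, folds to fs − 13 MHz = 3 MHz.
54.5 MHz mod fs = 6.5 MHz.
6.5 MHz ≤ fs/2 = 8 MHz, appears at 6.5 MHz.
35 MHz mod fs = 3 MHz.
3 MHz ≤ fs/2 = 8 MHz, appears at 3 MHz.
26 MHz mod fs = 10 MHz.
10 MHz > fs/2 = 8 MHz, folds to fs − 10 MHz = 6 MHz.
13 MHz and 35 MHz both map to 3 MHz.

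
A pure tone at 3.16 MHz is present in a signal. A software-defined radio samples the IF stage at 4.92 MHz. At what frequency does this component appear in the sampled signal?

1.76 MHz

3.16 MHz > fs/2 = 2.46 MHz, folds to fs − 3.16 MHz = 1.76 MHz.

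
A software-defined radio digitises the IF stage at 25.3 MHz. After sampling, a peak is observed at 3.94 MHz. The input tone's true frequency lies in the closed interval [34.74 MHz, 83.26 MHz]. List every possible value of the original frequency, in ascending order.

Frequencies that alias to 3.94 MHz are k·fs ± 3.94 MHz for integer k ≥ 0.
k=0: 3.94 MHz.
k=1: 21.36 MHz, 29.24 MHz.
k=2: 46.66 MHz, 54.54 MHz.
k=3: 71.96 MHz, 79.84 MHz.
k=4: 97.26 MHz, 105.14 MHz.
Within [34.74 MHz, 83.26 MHz]: 46.66 MHz, 54.54 MHz, 71.96 MHz, 79.84 MHz.

46.66 MHz, 54.54 MHz, 71.96 MHz, 79.84 MHz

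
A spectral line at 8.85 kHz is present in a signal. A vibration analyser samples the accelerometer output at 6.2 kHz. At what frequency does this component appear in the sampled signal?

2.65 kHz

8.85 kHz mod fs = 2.65 kHz.
2.65 kHz ≤ fs/2 = 3.1 kHz, appears at 2.65 kHz.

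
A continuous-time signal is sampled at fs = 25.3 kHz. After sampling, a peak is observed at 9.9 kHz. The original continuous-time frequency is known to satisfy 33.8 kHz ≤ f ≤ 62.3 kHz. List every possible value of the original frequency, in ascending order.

Frequencies that alias to 9.9 kHz are k·fs ± 9.9 kHz for integer k ≥ 0.
k=0: 9.9 kHz.
k=1: 15.4 kHz, 35.2 kHz.
k=2: 40.7 kHz, 60.5 kHz.
k=3: 66 kHz, 85.8 kHz.
Within [33.8 kHz, 62.3 kHz]: 35.2 kHz, 40.7 kHz, 60.5 kHz.

35.2 kHz, 40.7 kHz, 60.5 kHz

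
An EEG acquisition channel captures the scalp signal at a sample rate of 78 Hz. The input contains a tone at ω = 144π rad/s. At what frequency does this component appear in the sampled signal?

ω = 144π rad/s → f = ω/(2π) = 72 Hz.
72 Hz > fs/2 = 39 Hz, folds to fs − 72 Hz = 6 Hz.

6 Hz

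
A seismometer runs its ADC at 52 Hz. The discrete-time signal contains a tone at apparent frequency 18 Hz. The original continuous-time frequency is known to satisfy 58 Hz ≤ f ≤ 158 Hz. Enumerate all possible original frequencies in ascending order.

70 Hz, 86 Hz, 122 Hz, 138 Hz

Frequencies that alias to 18 Hz are k·fs ± 18 Hz for integer k ≥ 0.
k=0: 18 Hz.
k=1: 34 Hz, 70 Hz.
k=2: 86 Hz, 122 Hz.
k=3: 138 Hz, 174 Hz.
k=4: 190 Hz, 226 Hz.
Within [58 Hz, 158 Hz]: 70 Hz, 86 Hz, 122 Hz, 138 Hz.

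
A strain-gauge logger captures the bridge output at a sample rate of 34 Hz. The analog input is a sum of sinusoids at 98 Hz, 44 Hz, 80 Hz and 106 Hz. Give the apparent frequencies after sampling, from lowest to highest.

fs/2 = 17 Hz.
98 Hz mod fs = 30 Hz.
30 Hz > fs/2 = 17 Hz, folds to fs − 30 Hz = 4 Hz.
44 Hz mod fs = 10 Hz.
10 Hz ≤ fs/2 = 17 Hz, appears at 10 Hz.
80 Hz mod fs = 12 Hz.
12 Hz ≤ fs/2 = 17 Hz, appears at 12 Hz.
106 Hz mod fs = 4 Hz.
4 Hz ≤ fs/2 = 17 Hz, appears at 4 Hz.
Distinct values: {4 Hz, 10 Hz, 12 Hz}.

4 Hz, 10 Hz, 12 Hz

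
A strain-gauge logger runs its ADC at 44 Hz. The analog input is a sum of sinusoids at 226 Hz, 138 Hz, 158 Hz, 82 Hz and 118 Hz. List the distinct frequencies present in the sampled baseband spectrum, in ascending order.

fs/2 = 22 Hz.
226 Hz mod fs = 6 Hz.
6 Hz ≤ fs/2 = 22 Hz, appears at 6 Hz.
138 Hz mod fs = 6 Hz.
6 Hz ≤ fs/2 = 22 Hz, appears at 6 Hz.
158 Hz mod fs = 26 Hz.
26 Hz > fs/2 = 22 Hz, folds to fs − 26 Hz = 18 Hz.
82 Hz mod fs = 38 Hz.
38 Hz > fs/2 = 22 Hz, folds to fs − 38 Hz = 6 Hz.
118 Hz mod fs = 30 Hz.
30 Hz > fs/2 = 22 Hz, folds to fs − 30 Hz = 14 Hz.
Distinct values: {6 Hz, 14 Hz, 18 Hz}.

6 Hz, 14 Hz, 18 Hz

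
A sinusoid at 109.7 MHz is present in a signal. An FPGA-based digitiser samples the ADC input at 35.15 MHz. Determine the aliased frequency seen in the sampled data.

4.25 MHz

109.7 MHz mod fs = 4.25 MHz.
4.25 MHz ≤ fs/2 = 17.575 MHz, appears at 4.25 MHz.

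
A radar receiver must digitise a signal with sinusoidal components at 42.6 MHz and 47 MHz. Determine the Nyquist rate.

Highest-frequency component: 47 MHz.
Nyquist rate = 2 × 47 MHz = 94 MHz.

94 MHz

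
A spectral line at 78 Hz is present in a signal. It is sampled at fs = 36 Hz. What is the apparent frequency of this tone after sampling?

6 Hz

78 Hz mod fs = 6 Hz.
6 Hz ≤ fs/2 = 18 Hz, appears at 6 Hz.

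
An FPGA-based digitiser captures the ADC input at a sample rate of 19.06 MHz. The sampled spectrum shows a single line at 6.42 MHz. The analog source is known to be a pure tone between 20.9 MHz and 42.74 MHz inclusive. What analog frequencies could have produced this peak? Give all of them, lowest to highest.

25.48 MHz, 31.7 MHz

Frequencies that alias to 6.42 MHz are k·fs ± 6.42 MHz for integer k ≥ 0.
k=0: 6.42 MHz.
k=1: 12.64 MHz, 25.48 MHz.
k=2: 31.7 MHz, 44.54 MHz.
k=3: 50.76 MHz, 63.6 MHz.
Within [20.9 MHz, 42.74 MHz]: 25.48 MHz, 31.7 MHz.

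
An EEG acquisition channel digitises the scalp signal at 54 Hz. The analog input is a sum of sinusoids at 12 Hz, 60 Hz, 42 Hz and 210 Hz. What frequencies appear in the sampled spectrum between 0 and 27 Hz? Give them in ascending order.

6 Hz, 12 Hz

fs/2 = 27 Hz.
12 Hz ≤ fs/2 = 27 Hz, passes unchanged.
60 Hz mod fs = 6 Hz.
6 Hz ≤ fs/2 = 27 Hz, appears at 6 Hz.
42 Hz > fs/2 = 27 Hz, folds to fs − 42 Hz = 12 Hz.
210 Hz mod fs = 48 Hz.
48 Hz > fs/2 = 27 Hz, folds to fs − 48 Hz = 6 Hz.
Distinct values: {6 Hz, 12 Hz}.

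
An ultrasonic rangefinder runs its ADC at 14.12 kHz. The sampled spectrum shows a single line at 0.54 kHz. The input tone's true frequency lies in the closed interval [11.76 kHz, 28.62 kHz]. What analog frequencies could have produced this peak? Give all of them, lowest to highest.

13.58 kHz, 14.66 kHz, 27.7 kHz

Frequencies that alias to 0.54 kHz are k·fs ± 0.54 kHz for integer k ≥ 0.
k=0: 0.54 kHz.
k=1: 13.58 kHz, 14.66 kHz.
k=2: 27.7 kHz, 28.78 kHz.
k=3: 41.82 kHz, 42.9 kHz.
Within [11.76 kHz, 28.62 kHz]: 13.58 kHz, 14.66 kHz, 27.7 kHz.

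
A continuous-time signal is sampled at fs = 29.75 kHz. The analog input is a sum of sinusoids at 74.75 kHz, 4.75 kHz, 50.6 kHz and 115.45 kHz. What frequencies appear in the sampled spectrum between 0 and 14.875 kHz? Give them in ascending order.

3.55 kHz, 4.75 kHz, 8.9 kHz, 14.5 kHz

fs/2 = 14.875 kHz.
74.75 kHz mod fs = 15.25 kHz.
15.25 kHz > fs/2 = 14.875 kHz, folds to fs − 15.25 kHz = 14.5 kHz.
4.75 kHz ≤ fs/2 = 14.875 kHz, passes unchanged.
50.6 kHz mod fs = 20.85 kHz.
20.85 kHz > fs/2 = 14.875 kHz, folds to fs − 20.85 kHz = 8.9 kHz.
115.45 kHz mod fs = 26.2 kHz.
26.2 kHz > fs/2 = 14.875 kHz, folds to fs − 26.2 kHz = 3.55 kHz.
Distinct values: {3.55 kHz, 4.75 kHz, 8.9 kHz, 14.5 kHz}.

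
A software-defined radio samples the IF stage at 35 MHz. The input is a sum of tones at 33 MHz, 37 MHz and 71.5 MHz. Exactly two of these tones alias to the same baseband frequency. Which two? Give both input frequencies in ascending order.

fs/2 = 17.5 MHz.
33 MHz > fs/2 = 17.5 MHz, folds to fs − 33 MHz = 2 MHz.
37 MHz mod fs = 2 MHz.
2 MHz ≤ fs/2 = 17.5 MHz, appears at 2 MHz.
71.5 MHz mod fs = 1.5 MHz.
1.5 MHz ≤ fs/2 = 17.5 MHz, appears at 1.5 MHz.
33 MHz and 37 MHz both map to 2 MHz.

33 MHz, 37 MHz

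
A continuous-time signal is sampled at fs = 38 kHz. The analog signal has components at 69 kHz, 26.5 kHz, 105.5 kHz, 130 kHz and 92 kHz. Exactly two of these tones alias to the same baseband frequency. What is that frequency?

16 kHz

fs/2 = 19 kHz.
69 kHz mod fs = 31 kHz.
31 kHz > fs/2 = 19 kHz, folds to fs − 31 kHz = 7 kHz.
26.5 kHz > fs/2 = 19 kHz, folds to fs − 26.5 kHz = 11.5 kHz.
105.5 kHz mod fs = 29.5 kHz.
29.5 kHz > fs/2 = 19 kHz, folds to fs − 29.5 kHz = 8.5 kHz.
130 kHz mod fs = 16 kHz.
16 kHz ≤ fs/2 = 19 kHz, appears at 16 kHz.
92 kHz mod fs = 16 kHz.
16 kHz ≤ fs/2 = 19 kHz, appears at 16 kHz.
92 kHz and 130 kHz both map to 16 kHz.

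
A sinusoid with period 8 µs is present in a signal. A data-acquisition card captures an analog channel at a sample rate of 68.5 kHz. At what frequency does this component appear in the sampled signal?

12 kHz

T = 8 µs → f = 1/T = 125 kHz.
125 kHz mod fs = 56.5 kHz.
56.5 kHz > fs/2 = 34.25 kHz, folds to fs − 56.5 kHz = 12 kHz.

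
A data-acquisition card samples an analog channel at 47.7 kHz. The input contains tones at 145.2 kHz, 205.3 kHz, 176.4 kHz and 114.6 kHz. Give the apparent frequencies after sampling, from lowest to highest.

fs/2 = 23.85 kHz.
145.2 kHz mod fs = 2.1 kHz.
2.1 kHz ≤ fs/2 = 23.85 kHz, appears at 2.1 kHz.
205.3 kHz mod fs = 14.5 kHz.
14.5 kHz ≤ fs/2 = 23.85 kHz, appears at 14.5 kHz.
176.4 kHz mod fs = 33.3 kHz.
33.3 kHz > fs/2 = 23.85 kHz, folds to fs − 33.3 kHz = 14.4 kHz.
114.6 kHz mod fs = 19.2 kHz.
19.2 kHz ≤ fs/2 = 23.85 kHz, appears at 19.2 kHz.
Distinct values: {2.1 kHz, 14.4 kHz, 14.5 kHz, 19.2 kHz}.

2.1 kHz, 14.4 kHz, 14.5 kHz, 19.2 kHz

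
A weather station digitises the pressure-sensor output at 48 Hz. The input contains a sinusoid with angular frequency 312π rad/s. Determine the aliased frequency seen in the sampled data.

12 Hz

ω = 312π rad/s → f = ω/(2π) = 156 Hz.
156 Hz mod fs = 12 Hz.
12 Hz ≤ fs/2 = 24 Hz, appears at 12 Hz.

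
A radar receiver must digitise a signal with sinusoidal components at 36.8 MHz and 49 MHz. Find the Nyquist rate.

Highest-frequency component: 49 MHz.
Nyquist rate = 2 × 49 MHz = 98 MHz.

98 MHz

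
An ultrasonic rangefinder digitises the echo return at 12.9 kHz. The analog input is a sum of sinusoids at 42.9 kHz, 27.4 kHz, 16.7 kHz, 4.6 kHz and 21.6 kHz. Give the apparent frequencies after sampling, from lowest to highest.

fs/2 = 6.45 kHz.
42.9 kHz mod fs = 4.2 kHz.
4.2 kHz ≤ fs/2 = 6.45 kHz, appears at 4.2 kHz.
27.4 kHz mod fs = 1.6 kHz.
1.6 kHz ≤ fs/2 = 6.45 kHz, appears at 1.6 kHz.
16.7 kHz mod fs = 3.8 kHz.
3.8 kHz ≤ fs/2 = 6.45 kHz, appears at 3.8 kHz.
4.6 kHz ≤ fs/2 = 6.45 kHz, passes unchanged.
21.6 kHz mod fs = 8.7 kHz.
8.7 kHz > fs/2 = 6.45 kHz, folds to fs − 8.7 kHz = 4.2 kHz.
Distinct values: {1.6 kHz, 3.8 kHz, 4.2 kHz, 4.6 kHz}.

1.6 kHz, 3.8 kHz, 4.2 kHz, 4.6 kHz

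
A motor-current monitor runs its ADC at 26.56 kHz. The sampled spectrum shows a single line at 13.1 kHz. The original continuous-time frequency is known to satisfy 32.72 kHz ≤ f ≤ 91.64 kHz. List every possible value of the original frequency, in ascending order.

Frequencies that alias to 13.1 kHz are k·fs ± 13.1 kHz for integer k ≥ 0.
k=0: 13.1 kHz.
k=1: 13.46 kHz, 39.66 kHz.
k=2: 40.02 kHz, 66.22 kHz.
k=3: 66.58 kHz, 92.78 kHz.
k=4: 93.14 kHz, 119.34 kHz.
Within [32.72 kHz, 91.64 kHz]: 39.66 kHz, 40.02 kHz, 66.22 kHz, 66.58 kHz.

39.66 kHz, 40.02 kHz, 66.22 kHz, 66.58 kHz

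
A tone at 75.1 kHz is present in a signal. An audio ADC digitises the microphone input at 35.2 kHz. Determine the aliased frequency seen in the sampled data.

4.7 kHz

75.1 kHz mod fs = 4.7 kHz.
4.7 kHz ≤ fs/2 = 17.6 kHz, appears at 4.7 kHz.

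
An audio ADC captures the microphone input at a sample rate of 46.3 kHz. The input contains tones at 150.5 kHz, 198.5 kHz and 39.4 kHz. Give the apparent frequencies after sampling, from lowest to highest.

fs/2 = 23.15 kHz.
150.5 kHz mod fs = 11.6 kHz.
11.6 kHz ≤ fs/2 = 23.15 kHz, appears at 11.6 kHz.
198.5 kHz mod fs = 13.3 kHz.
13.3 kHz ≤ fs/2 = 23.15 kHz, appears at 13.3 kHz.
39.4 kHz > fs/2 = 23.15 kHz, folds to fs − 39.4 kHz = 6.9 kHz.
Distinct values: {6.9 kHz, 11.6 kHz, 13.3 kHz}.

6.9 kHz, 11.6 kHz, 13.3 kHz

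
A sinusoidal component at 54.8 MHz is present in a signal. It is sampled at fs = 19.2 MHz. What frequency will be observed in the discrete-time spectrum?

2.8 MHz

54.8 MHz mod fs = 16.4 MHz.
16.4 MHz > fs/2 = 9.6 MHz, folds to fs − 16.4 MHz = 2.8 MHz.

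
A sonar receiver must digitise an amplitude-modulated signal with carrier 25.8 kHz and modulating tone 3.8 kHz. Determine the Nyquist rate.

59.2 kHz

AM sidebands sit at fc ± fm = 22 kHz and 29.6 kHz.
Highest-frequency component: 29.6 kHz.
Nyquist rate = 2 × 29.6 kHz = 59.2 kHz.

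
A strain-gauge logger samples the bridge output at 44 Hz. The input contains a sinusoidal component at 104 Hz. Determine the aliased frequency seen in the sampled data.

104 Hz mod fs = 16 Hz.
16 Hz ≤ fs/2 = 22 Hz, appears at 16 Hz.

16 Hz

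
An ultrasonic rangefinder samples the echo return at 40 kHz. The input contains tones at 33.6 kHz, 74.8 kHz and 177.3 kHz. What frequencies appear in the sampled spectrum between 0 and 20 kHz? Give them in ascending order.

5.2 kHz, 6.4 kHz, 17.3 kHz

fs/2 = 20 kHz.
33.6 kHz > fs/2 = 20 kHz, folds to fs − 33.6 kHz = 6.4 kHz.
74.8 kHz mod fs = 34.8 kHz.
34.8 kHz > fs/2 = 20 kHz, folds to fs − 34.8 kHz = 5.2 kHz.
177.3 kHz mod fs = 17.3 kHz.
17.3 kHz ≤ fs/2 = 20 kHz, appears at 17.3 kHz.
Distinct values: {5.2 kHz, 6.4 kHz, 17.3 kHz}.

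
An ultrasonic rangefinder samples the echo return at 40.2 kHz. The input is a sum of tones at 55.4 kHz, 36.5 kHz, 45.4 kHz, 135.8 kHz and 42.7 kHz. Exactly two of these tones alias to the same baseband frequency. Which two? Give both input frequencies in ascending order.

55.4 kHz, 135.8 kHz

fs/2 = 20.1 kHz.
55.4 kHz mod fs = 15.2 kHz.
15.2 kHz ≤ fs/2 = 20.1 kHz, appears at 15.2 kHz.
36.5 kHz > fs/2 = 20.1 kHz, folds to fs − 36.5 kHz = 3.7 kHz.
45.4 kHz mod fs = 5.2 kHz.
5.2 kHz ≤ fs/2 = 20.1 kHz, appears at 5.2 kHz.
135.8 kHz mod fs = 15.2 kHz.
15.2 kHz ≤ fs/2 = 20.1 kHz, appears at 15.2 kHz.
42.7 kHz mod fs = 2.5 kHz.
2.5 kHz ≤ fs/2 = 20.1 kHz, appears at 2.5 kHz.
55.4 kHz and 135.8 kHz both map to 15.2 kHz.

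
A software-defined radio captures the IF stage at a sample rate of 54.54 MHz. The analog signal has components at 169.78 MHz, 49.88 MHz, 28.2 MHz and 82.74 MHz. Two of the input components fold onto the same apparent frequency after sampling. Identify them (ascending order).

28.2 MHz, 82.74 MHz

fs/2 = 27.27 MHz.
169.78 MHz mod fs = 6.16 MHz.
6.16 MHz ≤ fs/2 = 27.27 MHz, appears at 6.16 MHz.
49.88 MHz > fs/2 = 27.27 MHz, folds to fs − 49.88 MHz = 4.66 MHz.
28.2 MHz > fs/2 = 27.27 MHz, folds to fs − 28.2 MHz = 26.34 MHz.
82.74 MHz mod fs = 28.2 MHz.
28.2 MHz > fs/2 = 27.27 MHz, folds to fs − 28.2 MHz = 26.34 MHz.
28.2 MHz and 82.74 MHz both map to 26.34 MHz.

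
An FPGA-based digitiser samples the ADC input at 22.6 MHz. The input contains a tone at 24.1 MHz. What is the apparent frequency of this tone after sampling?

24.1 MHz mod fs = 1.5 MHz.
1.5 MHz ≤ fs/2 = 11.3 MHz, appears at 1.5 MHz.

1.5 MHz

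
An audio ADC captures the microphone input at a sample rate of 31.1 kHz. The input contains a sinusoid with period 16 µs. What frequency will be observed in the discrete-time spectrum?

T = 16 µs → f = 1/T = 62.5 kHz.
62.5 kHz mod fs = 0.3 kHz.
0.3 kHz ≤ fs/2 = 15.55 kHz, appears at 0.3 kHz.

0.3 kHz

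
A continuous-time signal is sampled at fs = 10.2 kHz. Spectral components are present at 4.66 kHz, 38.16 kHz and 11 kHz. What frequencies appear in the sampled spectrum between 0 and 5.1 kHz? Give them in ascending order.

fs/2 = 5.1 kHz.
4.66 kHz ≤ fs/2 = 5.1 kHz, passes unchanged.
38.16 kHz mod fs = 7.56 kHz.
7.56 kHz > fs/2 = 5.1 kHz, folds to fs − 7.56 kHz = 2.64 kHz.
11 kHz mod fs = 0.8 kHz.
0.8 kHz ≤ fs/2 = 5.1 kHz, appears at 0.8 kHz.
Distinct values: {0.8 kHz, 2.64 kHz, 4.66 kHz}.

0.8 kHz, 2.64 kHz, 4.66 kHz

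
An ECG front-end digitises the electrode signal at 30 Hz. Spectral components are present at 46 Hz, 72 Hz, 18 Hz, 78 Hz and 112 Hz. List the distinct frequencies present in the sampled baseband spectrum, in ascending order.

fs/2 = 15 Hz.
46 Hz mod fs = 16 Hz.
16 Hz > fs/2 = 15 Hz, folds to fs − 16 Hz = 14 Hz.
72 Hz mod fs = 12 Hz.
12 Hz ≤ fs/2 = 15 Hz, appears at 12 Hz.
18 Hz > fs/2 = 15 Hz, folds to fs − 18 Hz = 12 Hz.
78 Hz mod fs = 18 Hz.
18 Hz > fs/2 = 15 Hz, folds to fs − 18 Hz = 12 Hz.
112 Hz mod fs = 22 Hz.
22 Hz > fs/2 = 15 Hz, folds to fs − 22 Hz = 8 Hz.
Distinct values: {8 Hz, 12 Hz, 14 Hz}.

8 Hz, 12 Hz, 14 Hz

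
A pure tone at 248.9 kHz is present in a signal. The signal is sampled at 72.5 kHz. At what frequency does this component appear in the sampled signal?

31.4 kHz

248.9 kHz mod fs = 31.4 kHz.
31.4 kHz ≤ fs/2 = 36.25 kHz, appears at 31.4 kHz.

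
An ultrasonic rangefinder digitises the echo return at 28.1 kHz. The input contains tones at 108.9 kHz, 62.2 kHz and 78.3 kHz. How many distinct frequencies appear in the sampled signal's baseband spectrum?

2

fs/2 = 14.05 kHz.
108.9 kHz mod fs = 24.6 kHz.
24.6 kHz > fs/2 = 14.05 kHz, folds to fs − 24.6 kHz = 3.5 kHz.
62.2 kHz mod fs = 6 kHz.
6 kHz ≤ fs/2 = 14.05 kHz, appears at 6 kHz.
78.3 kHz mod fs = 22.1 kHz.
22.1 kHz > fs/2 = 14.05 kHz, folds to fs − 22.1 kHz = 6 kHz.
Distinct values: {3.5 kHz, 6 kHz} → 2.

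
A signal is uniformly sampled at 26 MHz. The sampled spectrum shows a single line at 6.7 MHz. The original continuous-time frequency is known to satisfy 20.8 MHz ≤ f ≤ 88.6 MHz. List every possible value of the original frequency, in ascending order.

Frequencies that alias to 6.7 MHz are k·fs ± 6.7 MHz for integer k ≥ 0.
k=0: 6.7 MHz.
k=1: 19.3 MHz, 32.7 MHz.
k=2: 45.3 MHz, 58.7 MHz.
k=3: 71.3 MHz, 84.7 MHz.
k=4: 97.3 MHz, 110.7 MHz.
Within [20.8 MHz, 88.6 MHz]: 32.7 MHz, 45.3 MHz, 58.7 MHz, 71.3 MHz, 84.7 MHz.

32.7 MHz, 45.3 MHz, 58.7 MHz, 71.3 MHz, 84.7 MHz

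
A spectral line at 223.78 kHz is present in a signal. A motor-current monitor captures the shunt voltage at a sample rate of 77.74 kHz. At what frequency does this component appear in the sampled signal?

9.44 kHz

223.78 kHz mod fs = 68.3 kHz.
68.3 kHz > fs/2 = 38.87 kHz, folds to fs − 68.3 kHz = 9.44 kHz.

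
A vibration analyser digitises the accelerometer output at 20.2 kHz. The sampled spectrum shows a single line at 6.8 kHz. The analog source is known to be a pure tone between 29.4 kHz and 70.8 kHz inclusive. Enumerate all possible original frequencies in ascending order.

33.6 kHz, 47.2 kHz, 53.8 kHz, 67.4 kHz

Frequencies that alias to 6.8 kHz are k·fs ± 6.8 kHz for integer k ≥ 0.
k=0: 6.8 kHz.
k=1: 13.4 kHz, 27 kHz.
k=2: 33.6 kHz, 47.2 kHz.
k=3: 53.8 kHz, 67.4 kHz.
k=4: 74 kHz, 87.6 kHz.
Within [29.4 kHz, 70.8 kHz]: 33.6 kHz, 47.2 kHz, 53.8 kHz, 67.4 kHz.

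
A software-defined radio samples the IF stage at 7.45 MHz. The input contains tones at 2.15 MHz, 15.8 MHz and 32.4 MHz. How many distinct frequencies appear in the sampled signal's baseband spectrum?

3

fs/2 = 3.725 MHz.
2.15 MHz ≤ fs/2 = 3.725 MHz, passes unchanged.
15.8 MHz mod fs = 0.9 MHz.
0.9 MHz ≤ fs/2 = 3.725 MHz, appears at 0.9 MHz.
32.4 MHz mod fs = 2.6 MHz.
2.6 MHz ≤ fs/2 = 3.725 MHz, appears at 2.6 MHz.
Distinct values: {0.9 MHz, 2.15 MHz, 2.6 MHz} → 3.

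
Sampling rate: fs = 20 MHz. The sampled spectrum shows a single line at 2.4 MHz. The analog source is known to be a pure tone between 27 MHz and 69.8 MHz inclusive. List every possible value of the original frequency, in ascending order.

37.6 MHz, 42.4 MHz, 57.6 MHz, 62.4 MHz

Frequencies that alias to 2.4 MHz are k·fs ± 2.4 MHz for integer k ≥ 0.
k=0: 2.4 MHz.
k=1: 17.6 MHz, 22.4 MHz.
k=2: 37.6 MHz, 42.4 MHz.
k=3: 57.6 MHz, 62.4 MHz.
k=4: 77.6 MHz, 82.4 MHz.
Within [27 MHz, 69.8 MHz]: 37.6 MHz, 42.4 MHz, 57.6 MHz, 62.4 MHz.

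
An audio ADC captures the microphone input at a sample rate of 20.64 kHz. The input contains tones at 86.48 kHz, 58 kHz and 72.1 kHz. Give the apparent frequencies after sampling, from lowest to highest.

fs/2 = 10.32 kHz.
86.48 kHz mod fs = 3.92 kHz.
3.92 kHz ≤ fs/2 = 10.32 kHz, appears at 3.92 kHz.
58 kHz mod fs = 16.72 kHz.
16.72 kHz > fs/2 = 10.32 kHz, folds to fs − 16.72 kHz = 3.92 kHz.
72.1 kHz mod fs = 10.18 kHz.
10.18 kHz ≤ fs/2 = 10.32 kHz, appears at 10.18 kHz.
Distinct values: {3.92 kHz, 10.18 kHz}.

3.92 kHz, 10.18 kHz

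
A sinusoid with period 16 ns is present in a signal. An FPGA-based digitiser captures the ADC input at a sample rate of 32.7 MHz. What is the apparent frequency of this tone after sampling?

T = 16 ns → f = 1/T = 62.5 MHz.
62.5 MHz mod fs = 29.8 MHz.
29.8 MHz > fs/2 = 16.35 MHz, folds to fs − 29.8 MHz = 2.9 MHz.

2.9 MHz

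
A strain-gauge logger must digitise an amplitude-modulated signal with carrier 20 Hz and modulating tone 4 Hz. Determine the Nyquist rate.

AM sidebands sit at fc ± fm = 16 Hz and 24 Hz.
Highest-frequency component: 24 Hz.
Nyquist rate = 2 × 24 Hz = 48 Hz.

48 Hz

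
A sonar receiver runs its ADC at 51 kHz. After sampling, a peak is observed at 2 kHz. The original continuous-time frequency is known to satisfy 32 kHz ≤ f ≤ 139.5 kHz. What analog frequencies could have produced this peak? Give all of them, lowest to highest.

49 kHz, 53 kHz, 100 kHz, 104 kHz

Frequencies that alias to 2 kHz are k·fs ± 2 kHz for integer k ≥ 0.
k=0: 2 kHz.
k=1: 49 kHz, 53 kHz.
k=2: 100 kHz, 104 kHz.
k=3: 151 kHz, 155 kHz.
Within [32 kHz, 139.5 kHz]: 49 kHz, 53 kHz, 100 kHz, 104 kHz.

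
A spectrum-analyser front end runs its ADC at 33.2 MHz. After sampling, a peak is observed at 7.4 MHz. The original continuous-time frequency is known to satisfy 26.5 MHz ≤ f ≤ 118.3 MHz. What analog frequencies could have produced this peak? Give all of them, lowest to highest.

40.6 MHz, 59 MHz, 73.8 MHz, 92.2 MHz, 107 MHz

Frequencies that alias to 7.4 MHz are k·fs ± 7.4 MHz for integer k ≥ 0.
k=0: 7.4 MHz.
k=1: 25.8 MHz, 40.6 MHz.
k=2: 59 MHz, 73.8 MHz.
k=3: 92.2 MHz, 107 MHz.
k=4: 125.4 MHz, 140.2 MHz.
Within [26.5 MHz, 118.3 MHz]: 40.6 MHz, 59 MHz, 73.8 MHz, 92.2 MHz, 107 MHz.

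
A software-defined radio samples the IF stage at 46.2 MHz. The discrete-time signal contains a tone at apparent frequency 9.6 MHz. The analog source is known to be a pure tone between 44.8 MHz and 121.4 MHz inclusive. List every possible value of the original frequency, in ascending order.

55.8 MHz, 82.8 MHz, 102 MHz

Frequencies that alias to 9.6 MHz are k·fs ± 9.6 MHz for integer k ≥ 0.
k=0: 9.6 MHz.
k=1: 36.6 MHz, 55.8 MHz.
k=2: 82.8 MHz, 102 MHz.
k=3: 129 MHz, 148.2 MHz.
Within [44.8 MHz, 121.4 MHz]: 55.8 MHz, 82.8 MHz, 102 MHz.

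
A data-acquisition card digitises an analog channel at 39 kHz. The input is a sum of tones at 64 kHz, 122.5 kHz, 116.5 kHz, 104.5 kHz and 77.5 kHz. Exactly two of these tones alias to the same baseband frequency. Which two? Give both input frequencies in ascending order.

fs/2 = 19.5 kHz.
64 kHz mod fs = 25 kHz.
25 kHz > fs/2 = 19.5 kHz, folds to fs − 25 kHz = 14 kHz.
122.5 kHz mod fs = 5.5 kHz.
5.5 kHz ≤ fs/2 = 19.5 kHz, appears at 5.5 kHz.
116.5 kHz mod fs = 38.5 kHz.
38.5 kHz > fs/2 = 19.5 kHz, folds to fs − 38.5 kHz = 0.5 kHz.
104.5 kHz mod fs = 26.5 kHz.
26.5 kHz > fs/2 = 19.5 kHz, folds to fs − 26.5 kHz = 12.5 kHz.
77.5 kHz mod fs = 38.5 kHz.
38.5 kHz > fs/2 = 19.5 kHz, folds to fs − 38.5 kHz = 0.5 kHz.
77.5 kHz and 116.5 kHz both map to 0.5 kHz.

77.5 kHz, 116.5 kHz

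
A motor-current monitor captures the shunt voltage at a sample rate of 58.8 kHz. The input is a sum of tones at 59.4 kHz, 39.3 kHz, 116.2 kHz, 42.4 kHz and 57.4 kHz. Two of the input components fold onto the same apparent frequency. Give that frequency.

fs/2 = 29.4 kHz.
59.4 kHz mod fs = 0.6 kHz.
0.6 kHz ≤ fs/2 = 29.4 kHz, appears at 0.6 kHz.
39.3 kHz > fs/2 = 29.4 kHz, folds to fs − 39.3 kHz = 19.5 kHz.
116.2 kHz mod fs = 57.4 kHz.
57.4 kHz > fs/2 = 29.4 kHz, folds to fs − 57.4 kHz = 1.4 kHz.
42.4 kHz > fs/2 = 29.4 kHz, folds to fs − 42.4 kHz = 16.4 kHz.
57.4 kHz > fs/2 = 29.4 kHz, folds to fs − 57.4 kHz = 1.4 kHz.
57.4 kHz and 116.2 kHz both map to 1.4 kHz.

1.4 kHz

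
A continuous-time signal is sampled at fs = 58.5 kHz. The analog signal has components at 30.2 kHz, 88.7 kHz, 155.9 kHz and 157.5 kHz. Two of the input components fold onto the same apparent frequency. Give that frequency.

fs/2 = 29.25 kHz.
30.2 kHz > fs/2 = 29.25 kHz, folds to fs − 30.2 kHz = 28.3 kHz.
88.7 kHz mod fs = 30.2 kHz.
30.2 kHz > fs/2 = 29.25 kHz, folds to fs − 30.2 kHz = 28.3 kHz.
155.9 kHz mod fs = 38.9 kHz.
38.9 kHz > fs/2 = 29.25 kHz, folds to fs − 38.9 kHz = 19.6 kHz.
157.5 kHz mod fs = 40.5 kHz.
40.5 kHz > fs/2 = 29.25 kHz, folds to fs − 40.5 kHz = 18 kHz.
30.2 kHz and 88.7 kHz both map to 28.3 kHz.

28.3 kHz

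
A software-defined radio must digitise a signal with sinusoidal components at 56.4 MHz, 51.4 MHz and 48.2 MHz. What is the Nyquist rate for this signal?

112.8 MHz

Highest-frequency component: 56.4 MHz.
Nyquist rate = 2 × 56.4 MHz = 112.8 MHz.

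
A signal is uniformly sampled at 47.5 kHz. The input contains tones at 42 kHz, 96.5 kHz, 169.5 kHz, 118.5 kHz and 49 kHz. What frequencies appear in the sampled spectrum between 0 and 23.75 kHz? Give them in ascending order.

fs/2 = 23.75 kHz.
42 kHz > fs/2 = 23.75 kHz, folds to fs − 42 kHz = 5.5 kHz.
96.5 kHz mod fs = 1.5 kHz.
1.5 kHz ≤ fs/2 = 23.75 kHz, appears at 1.5 kHz.
169.5 kHz mod fs = 27 kHz.
27 kHz > fs/2 = 23.75 kHz, folds to fs − 27 kHz = 20.5 kHz.
118.5 kHz mod fs = 23.5 kHz.
23.5 kHz ≤ fs/2 = 23.75 kHz, appears at 23.5 kHz.
49 kHz mod fs = 1.5 kHz.
1.5 kHz ≤ fs/2 = 23.75 kHz, appears at 1.5 kHz.
Distinct values: {1.5 kHz, 5.5 kHz, 20.5 kHz, 23.5 kHz}.

1.5 kHz, 5.5 kHz, 20.5 kHz, 23.5 kHz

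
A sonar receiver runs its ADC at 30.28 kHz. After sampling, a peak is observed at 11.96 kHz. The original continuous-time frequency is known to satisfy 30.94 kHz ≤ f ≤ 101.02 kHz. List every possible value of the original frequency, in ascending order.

42.24 kHz, 48.6 kHz, 72.52 kHz, 78.88 kHz

Frequencies that alias to 11.96 kHz are k·fs ± 11.96 kHz for integer k ≥ 0.
k=0: 11.96 kHz.
k=1: 18.32 kHz, 42.24 kHz.
k=2: 48.6 kHz, 72.52 kHz.
k=3: 78.88 kHz, 102.8 kHz.
k=4: 109.16 kHz, 133.08 kHz.
Within [30.94 kHz, 101.02 kHz]: 42.24 kHz, 48.6 kHz, 72.52 kHz, 78.88 kHz.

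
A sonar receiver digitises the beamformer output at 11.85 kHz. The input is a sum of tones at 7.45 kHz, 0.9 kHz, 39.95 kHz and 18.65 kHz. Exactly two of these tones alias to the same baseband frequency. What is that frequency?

fs/2 = 5.925 kHz.
7.45 kHz > fs/2 = 5.925 kHz, folds to fs − 7.45 kHz = 4.4 kHz.
0.9 kHz ≤ fs/2 = 5.925 kHz, passes unchanged.
39.95 kHz mod fs = 4.4 kHz.
4.4 kHz ≤ fs/2 = 5.925 kHz, appears at 4.4 kHz.
18.65 kHz mod fs = 6.8 kHz.
6.8 kHz > fs/2 = 5.925 kHz, folds to fs − 6.8 kHz = 5.05 kHz.
7.45 kHz and 39.95 kHz both map to 4.4 kHz.

4.4 kHz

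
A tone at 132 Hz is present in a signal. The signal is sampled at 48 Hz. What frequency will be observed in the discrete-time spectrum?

12 Hz

132 Hz mod fs = 36 Hz.
36 Hz > fs/2 = 24 Hz, folds to fs − 36 Hz = 12 Hz.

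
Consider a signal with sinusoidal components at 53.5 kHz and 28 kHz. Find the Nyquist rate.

Highest-frequency component: 53.5 kHz.
Nyquist rate = 2 × 53.5 kHz = 107 kHz.

107 kHz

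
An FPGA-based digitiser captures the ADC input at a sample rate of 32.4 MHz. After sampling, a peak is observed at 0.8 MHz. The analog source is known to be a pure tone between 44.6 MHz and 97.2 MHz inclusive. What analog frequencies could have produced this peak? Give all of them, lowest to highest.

Frequencies that alias to 0.8 MHz are k·fs ± 0.8 MHz for integer k ≥ 0.
k=0: 0.8 MHz.
k=1: 31.6 MHz, 33.2 MHz.
k=2: 64 MHz, 65.6 MHz.
k=3: 96.4 MHz, 98 MHz.
k=4: 128.8 MHz, 130.4 MHz.
Within [44.6 MHz, 97.2 MHz]: 64 MHz, 65.6 MHz, 96.4 MHz.

64 MHz, 65.6 MHz, 96.4 MHz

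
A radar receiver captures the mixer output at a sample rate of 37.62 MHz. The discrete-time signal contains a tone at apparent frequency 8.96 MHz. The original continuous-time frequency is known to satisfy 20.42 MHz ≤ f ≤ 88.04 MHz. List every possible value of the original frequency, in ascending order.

28.66 MHz, 46.58 MHz, 66.28 MHz, 84.2 MHz

Frequencies that alias to 8.96 MHz are k·fs ± 8.96 MHz for integer k ≥ 0.
k=0: 8.96 MHz.
k=1: 28.66 MHz, 46.58 MHz.
k=2: 66.28 MHz, 84.2 MHz.
k=3: 103.9 MHz, 121.82 MHz.
Within [20.42 MHz, 88.04 MHz]: 28.66 MHz, 46.58 MHz, 66.28 MHz, 84.2 MHz.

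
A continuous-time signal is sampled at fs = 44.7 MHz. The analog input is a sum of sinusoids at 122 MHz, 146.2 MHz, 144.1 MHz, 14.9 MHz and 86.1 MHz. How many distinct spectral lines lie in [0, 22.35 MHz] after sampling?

4

fs/2 = 22.35 MHz.
122 MHz mod fs = 32.6 MHz.
32.6 MHz > fs/2 = 22.35 MHz, folds to fs − 32.6 MHz = 12.1 MHz.
146.2 MHz mod fs = 12.1 MHz.
12.1 MHz ≤ fs/2 = 22.35 MHz, appears at 12.1 MHz.
144.1 MHz mod fs = 10 MHz.
10 MHz ≤ fs/2 = 22.35 MHz, appears at 10 MHz.
14.9 MHz ≤ fs/2 = 22.35 MHz, passes unchanged.
86.1 MHz mod fs = 41.4 MHz.
41.4 MHz > fs/2 = 22.35 MHz, folds to fs − 41.4 MHz = 3.3 MHz.
Distinct values: {3.3 MHz, 10 MHz, 12.1 MHz, 14.9 MHz} → 4.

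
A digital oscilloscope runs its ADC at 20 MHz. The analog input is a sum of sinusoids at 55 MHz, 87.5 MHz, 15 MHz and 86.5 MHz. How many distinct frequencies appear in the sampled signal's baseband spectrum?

3

fs/2 = 10 MHz.
55 MHz mod fs = 15 MHz.
15 MHz > fs/2 = 10 MHz, folds to fs − 15 MHz = 5 MHz.
87.5 MHz mod fs = 7.5 MHz.
7.5 MHz ≤ fs/2 = 10 MHz, appears at 7.5 MHz.
15 MHz > fs/2 = 10 MHz, folds to fs − 15 MHz = 5 MHz.
86.5 MHz mod fs = 6.5 MHz.
6.5 MHz ≤ fs/2 = 10 MHz, appears at 6.5 MHz.
Distinct values: {5 MHz, 6.5 MHz, 7.5 MHz} → 3.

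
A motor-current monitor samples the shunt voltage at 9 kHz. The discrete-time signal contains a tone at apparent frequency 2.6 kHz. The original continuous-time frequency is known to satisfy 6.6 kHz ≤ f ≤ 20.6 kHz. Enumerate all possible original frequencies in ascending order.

Frequencies that alias to 2.6 kHz are k·fs ± 2.6 kHz for integer k ≥ 0.
k=0: 2.6 kHz.
k=1: 6.4 kHz, 11.6 kHz.
k=2: 15.4 kHz, 20.6 kHz.
k=3: 24.4 kHz, 29.6 kHz.
Within [6.6 kHz, 20.6 kHz]: 11.6 kHz, 15.4 kHz, 20.6 kHz.

11.6 kHz, 15.4 kHz, 20.6 kHz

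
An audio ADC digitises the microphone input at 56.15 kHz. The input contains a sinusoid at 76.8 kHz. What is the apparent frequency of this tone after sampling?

20.65 kHz

76.8 kHz mod fs = 20.65 kHz.
20.65 kHz ≤ fs/2 = 28.075 kHz, appears at 20.65 kHz.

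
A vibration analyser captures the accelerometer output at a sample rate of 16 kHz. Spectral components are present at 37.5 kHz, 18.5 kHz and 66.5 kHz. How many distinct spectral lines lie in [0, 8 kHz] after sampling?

fs/2 = 8 kHz.
37.5 kHz mod fs = 5.5 kHz.
5.5 kHz ≤ fs/2 = 8 kHz, appears at 5.5 kHz.
18.5 kHz mod fs = 2.5 kHz.
2.5 kHz ≤ fs/2 = 8 kHz, appears at 2.5 kHz.
66.5 kHz mod fs = 2.5 kHz.
2.5 kHz ≤ fs/2 = 8 kHz, appears at 2.5 kHz.
Distinct values: {2.5 kHz, 5.5 kHz} → 2.

2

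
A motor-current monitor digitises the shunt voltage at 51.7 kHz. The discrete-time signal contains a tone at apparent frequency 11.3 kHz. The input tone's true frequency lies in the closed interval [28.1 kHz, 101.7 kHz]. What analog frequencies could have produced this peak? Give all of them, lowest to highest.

Frequencies that alias to 11.3 kHz are k·fs ± 11.3 kHz for integer k ≥ 0.
k=0: 11.3 kHz.
k=1: 40.4 kHz, 63 kHz.
k=2: 92.1 kHz, 114.7 kHz.
k=3: 143.8 kHz, 166.4 kHz.
Within [28.1 kHz, 101.7 kHz]: 40.4 kHz, 63 kHz, 92.1 kHz.

40.4 kHz, 63 kHz, 92.1 kHz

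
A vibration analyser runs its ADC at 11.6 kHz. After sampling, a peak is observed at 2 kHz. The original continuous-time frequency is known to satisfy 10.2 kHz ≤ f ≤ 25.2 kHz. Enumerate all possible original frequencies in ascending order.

13.6 kHz, 21.2 kHz, 25.2 kHz

Frequencies that alias to 2 kHz are k·fs ± 2 kHz for integer k ≥ 0.
k=0: 2 kHz.
k=1: 9.6 kHz, 13.6 kHz.
k=2: 21.2 kHz, 25.2 kHz.
k=3: 32.8 kHz, 36.8 kHz.
Within [10.2 kHz, 25.2 kHz]: 13.6 kHz, 21.2 kHz, 25.2 kHz.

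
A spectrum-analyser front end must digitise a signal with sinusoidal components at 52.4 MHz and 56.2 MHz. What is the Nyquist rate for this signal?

112.4 MHz

Highest-frequency component: 56.2 MHz.
Nyquist rate = 2 × 56.2 MHz = 112.4 MHz.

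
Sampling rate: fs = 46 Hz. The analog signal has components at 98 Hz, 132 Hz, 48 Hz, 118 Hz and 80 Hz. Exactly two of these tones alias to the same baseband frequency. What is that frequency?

fs/2 = 23 Hz.
98 Hz mod fs = 6 Hz.
6 Hz ≤ fs/2 = 23 Hz, appears at 6 Hz.
132 Hz mod fs = 40 Hz.
40 Hz > fs/2 = 23 Hz, folds to fs − 40 Hz = 6 Hz.
48 Hz mod fs = 2 Hz.
2 Hz ≤ fs/2 = 23 Hz, appears at 2 Hz.
118 Hz mod fs = 26 Hz.
26 Hz > fs/2 = 23 Hz, folds to fs − 26 Hz = 20 Hz.
80 Hz mod fs = 34 Hz.
34 Hz > fs/2 = 23 Hz, folds to fs − 34 Hz = 12 Hz.
98 Hz and 132 Hz both map to 6 Hz.

6 Hz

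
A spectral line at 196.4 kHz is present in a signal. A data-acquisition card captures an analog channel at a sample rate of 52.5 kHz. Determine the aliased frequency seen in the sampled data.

13.6 kHz

196.4 kHz mod fs = 38.9 kHz.
38.9 kHz > fs/2 = 26.25 kHz, folds to fs − 38.9 kHz = 13.6 kHz.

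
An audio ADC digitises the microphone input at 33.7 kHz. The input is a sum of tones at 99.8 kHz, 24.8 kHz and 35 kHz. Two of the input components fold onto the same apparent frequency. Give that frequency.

fs/2 = 16.85 kHz.
99.8 kHz mod fs = 32.4 kHz.
32.4 kHz > fs/2 = 16.85 kHz, folds to fs − 32.4 kHz = 1.3 kHz.
24.8 kHz > fs/2 = 16.85 kHz, folds to fs − 24.8 kHz = 8.9 kHz.
35 kHz mod fs = 1.3 kHz.
1.3 kHz ≤ fs/2 = 16.85 kHz, appears at 1.3 kHz.
35 kHz and 99.8 kHz both map to 1.3 kHz.

1.3 kHz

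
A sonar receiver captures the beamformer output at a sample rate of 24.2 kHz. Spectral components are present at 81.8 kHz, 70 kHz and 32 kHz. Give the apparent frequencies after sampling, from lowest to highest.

2.6 kHz, 7.8 kHz, 9.2 kHz

fs/2 = 12.1 kHz.
81.8 kHz mod fs = 9.2 kHz.
9.2 kHz ≤ fs/2 = 12.1 kHz, appears at 9.2 kHz.
70 kHz mod fs = 21.6 kHz.
21.6 kHz > fs/2 = 12.1 kHz, folds to fs − 21.6 kHz = 2.6 kHz.
32 kHz mod fs = 7.8 kHz.
7.8 kHz ≤ fs/2 = 12.1 kHz, appears at 7.8 kHz.
Distinct values: {2.6 kHz, 7.8 kHz, 9.2 kHz}.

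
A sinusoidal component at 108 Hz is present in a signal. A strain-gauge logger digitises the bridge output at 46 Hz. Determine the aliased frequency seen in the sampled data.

16 Hz

108 Hz mod fs = 16 Hz.
16 Hz ≤ fs/2 = 23 Hz, appears at 16 Hz.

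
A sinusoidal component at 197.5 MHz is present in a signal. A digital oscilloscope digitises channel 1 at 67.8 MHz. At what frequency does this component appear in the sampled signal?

5.9 MHz

197.5 MHz mod fs = 61.9 MHz.
61.9 MHz > fs/2 = 33.9 MHz, folds to fs − 61.9 MHz = 5.9 MHz.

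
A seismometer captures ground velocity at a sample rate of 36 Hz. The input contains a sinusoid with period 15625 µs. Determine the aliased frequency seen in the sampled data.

T = 15625 µs → f = 1/T = 64 Hz.
64 Hz mod fs = 28 Hz.
28 Hz > fs/2 = 18 Hz, folds to fs − 28 Hz = 8 Hz.

8 Hz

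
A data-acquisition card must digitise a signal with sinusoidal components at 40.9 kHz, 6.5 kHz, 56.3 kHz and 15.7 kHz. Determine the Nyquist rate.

Highest-frequency component: 56.3 kHz.
Nyquist rate = 2 × 56.3 kHz = 112.6 kHz.

112.6 kHz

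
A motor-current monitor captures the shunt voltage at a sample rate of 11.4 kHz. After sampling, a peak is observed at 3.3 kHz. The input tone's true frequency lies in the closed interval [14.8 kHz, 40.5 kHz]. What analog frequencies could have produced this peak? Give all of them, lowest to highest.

19.5 kHz, 26.1 kHz, 30.9 kHz, 37.5 kHz

Frequencies that alias to 3.3 kHz are k·fs ± 3.3 kHz for integer k ≥ 0.
k=0: 3.3 kHz.
k=1: 8.1 kHz, 14.7 kHz.
k=2: 19.5 kHz, 26.1 kHz.
k=3: 30.9 kHz, 37.5 kHz.
k=4: 42.3 kHz, 48.9 kHz.
Within [14.8 kHz, 40.5 kHz]: 19.5 kHz, 26.1 kHz, 30.9 kHz, 37.5 kHz.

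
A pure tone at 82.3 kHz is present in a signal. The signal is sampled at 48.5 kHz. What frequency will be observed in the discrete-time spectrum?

14.7 kHz

82.3 kHz mod fs = 33.8 kHz.
33.8 kHz > fs/2 = 24.25 kHz, folds to fs − 33.8 kHz = 14.7 kHz.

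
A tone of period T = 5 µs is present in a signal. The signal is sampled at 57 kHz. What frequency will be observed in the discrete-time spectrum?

28 kHz

T = 5 µs → f = 1/T = 200 kHz.
200 kHz mod fs = 29 kHz.
29 kHz > fs/2 = 28.5 kHz, folds to fs − 29 kHz = 28 kHz.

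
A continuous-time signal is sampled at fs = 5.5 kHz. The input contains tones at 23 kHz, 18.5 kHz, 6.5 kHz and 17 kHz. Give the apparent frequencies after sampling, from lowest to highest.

0.5 kHz, 1 kHz, 2 kHz

fs/2 = 2.75 kHz.
23 kHz mod fs = 1 kHz.
1 kHz ≤ fs/2 = 2.75 kHz, appears at 1 kHz.
18.5 kHz mod fs = 2 kHz.
2 kHz ≤ fs/2 = 2.75 kHz, appears at 2 kHz.
6.5 kHz mod fs = 1 kHz.
1 kHz ≤ fs/2 = 2.75 kHz, appears at 1 kHz.
17 kHz mod fs = 0.5 kHz.
0.5 kHz ≤ fs/2 = 2.75 kHz, appears at 0.5 kHz.
Distinct values: {0.5 kHz, 1 kHz, 2 kHz}.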